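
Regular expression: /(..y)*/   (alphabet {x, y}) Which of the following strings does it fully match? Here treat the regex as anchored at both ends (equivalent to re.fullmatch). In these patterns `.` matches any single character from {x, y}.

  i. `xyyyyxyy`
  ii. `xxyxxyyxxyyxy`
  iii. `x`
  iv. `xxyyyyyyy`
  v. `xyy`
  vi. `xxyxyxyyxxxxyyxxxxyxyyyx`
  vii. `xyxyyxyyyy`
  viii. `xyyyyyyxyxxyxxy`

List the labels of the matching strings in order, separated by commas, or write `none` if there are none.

iv, v, viii

i → no match
ii → no match
iii → no match
iv → match
v → match
vi → no match
vii → no match
viii → match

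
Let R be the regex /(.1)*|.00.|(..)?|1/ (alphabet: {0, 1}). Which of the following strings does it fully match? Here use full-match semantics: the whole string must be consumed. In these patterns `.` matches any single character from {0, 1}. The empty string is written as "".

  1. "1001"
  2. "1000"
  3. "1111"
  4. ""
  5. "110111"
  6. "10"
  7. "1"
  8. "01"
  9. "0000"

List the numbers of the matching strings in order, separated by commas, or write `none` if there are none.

1, 2, 3, 4, 5, 6, 7, 8, 9

1 → match
2 → match
3 → match
4 → match
5 → match
6 → match
7 → match
8 → match
9 → match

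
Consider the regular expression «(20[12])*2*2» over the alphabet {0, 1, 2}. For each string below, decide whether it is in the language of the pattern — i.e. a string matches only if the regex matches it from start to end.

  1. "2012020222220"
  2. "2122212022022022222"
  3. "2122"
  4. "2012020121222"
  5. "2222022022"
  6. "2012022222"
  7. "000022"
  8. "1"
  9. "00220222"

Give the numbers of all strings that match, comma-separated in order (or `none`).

1 → no match — must end with "2"
2 → no match
3 → no match
4 → no match
5 → no match
6 → match
7 → no match
8 → no match — must end with "2"
9 → no match

6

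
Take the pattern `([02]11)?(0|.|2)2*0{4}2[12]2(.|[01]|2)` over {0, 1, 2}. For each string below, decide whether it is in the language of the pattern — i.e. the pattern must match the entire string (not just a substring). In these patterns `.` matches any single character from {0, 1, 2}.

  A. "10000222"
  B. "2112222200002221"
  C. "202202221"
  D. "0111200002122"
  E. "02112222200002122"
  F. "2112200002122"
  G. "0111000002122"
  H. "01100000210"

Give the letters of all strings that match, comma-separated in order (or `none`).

B, D, F

A → no match
B → match
C → no match
D → match
E → no match
F → match
G → no match
H → no match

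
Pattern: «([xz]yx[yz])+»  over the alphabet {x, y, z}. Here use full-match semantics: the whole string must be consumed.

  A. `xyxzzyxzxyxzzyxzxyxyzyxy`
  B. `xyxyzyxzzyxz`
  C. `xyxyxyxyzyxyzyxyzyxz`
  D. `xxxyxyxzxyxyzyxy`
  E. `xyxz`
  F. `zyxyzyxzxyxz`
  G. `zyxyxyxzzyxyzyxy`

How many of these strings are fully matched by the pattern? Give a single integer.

A → match
B. `xyxyzyxzzyxz` → match
C → match
D → no match
E. `xyxz` → match
F. `zyxyzyxzxyxz` → match
G → match
Total matched: 6

6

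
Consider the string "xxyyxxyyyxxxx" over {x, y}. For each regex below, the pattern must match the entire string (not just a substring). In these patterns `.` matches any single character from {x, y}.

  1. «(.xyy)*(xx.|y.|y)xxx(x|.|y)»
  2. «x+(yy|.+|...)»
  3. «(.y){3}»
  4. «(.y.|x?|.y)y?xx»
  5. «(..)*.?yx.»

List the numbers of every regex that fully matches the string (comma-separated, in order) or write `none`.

1, 2

1 → match
2 → match
3 → no match — must end with "y"
4 → no match
5 → no match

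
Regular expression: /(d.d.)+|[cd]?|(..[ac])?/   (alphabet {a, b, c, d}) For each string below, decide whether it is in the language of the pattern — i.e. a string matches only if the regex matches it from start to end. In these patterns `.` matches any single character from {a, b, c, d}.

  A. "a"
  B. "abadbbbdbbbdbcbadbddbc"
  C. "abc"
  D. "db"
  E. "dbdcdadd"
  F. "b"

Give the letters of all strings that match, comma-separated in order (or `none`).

C, E

A → no match
B → no match
C → match
D → no match
E → match
F → no match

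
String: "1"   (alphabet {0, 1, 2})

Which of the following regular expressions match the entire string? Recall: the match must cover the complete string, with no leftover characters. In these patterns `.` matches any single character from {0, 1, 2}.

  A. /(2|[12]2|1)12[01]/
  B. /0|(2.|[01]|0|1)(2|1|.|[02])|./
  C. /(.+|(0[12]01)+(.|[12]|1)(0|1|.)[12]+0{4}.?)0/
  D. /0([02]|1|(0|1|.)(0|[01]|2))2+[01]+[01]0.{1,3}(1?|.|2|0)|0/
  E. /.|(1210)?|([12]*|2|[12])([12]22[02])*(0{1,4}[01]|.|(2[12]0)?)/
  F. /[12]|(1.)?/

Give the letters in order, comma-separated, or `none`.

B, E, F

A → no match
B → match
C → no match — must end with "0"
D → no match — must start with "0"
E → match
F → match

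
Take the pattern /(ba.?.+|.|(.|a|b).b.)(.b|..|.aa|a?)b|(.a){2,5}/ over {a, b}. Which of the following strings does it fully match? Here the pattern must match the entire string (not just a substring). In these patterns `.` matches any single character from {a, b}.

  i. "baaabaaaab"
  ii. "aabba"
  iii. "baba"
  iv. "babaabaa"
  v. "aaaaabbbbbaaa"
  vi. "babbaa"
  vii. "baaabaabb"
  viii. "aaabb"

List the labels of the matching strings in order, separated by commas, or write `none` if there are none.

i → match
ii → no match
iii → match
iv → no match
v → no match
vi → no match
vii → match
viii → no match

i, iii, vii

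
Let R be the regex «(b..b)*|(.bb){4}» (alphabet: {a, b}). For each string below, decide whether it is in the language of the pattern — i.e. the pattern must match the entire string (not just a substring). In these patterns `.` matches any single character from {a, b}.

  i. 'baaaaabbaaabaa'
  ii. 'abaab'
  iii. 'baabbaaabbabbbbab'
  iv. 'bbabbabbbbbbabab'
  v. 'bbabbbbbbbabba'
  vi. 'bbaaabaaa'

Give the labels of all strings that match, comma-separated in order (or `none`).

i → no match
ii → no match
iii → no match
iv → no match
v → no match
vi → no match

none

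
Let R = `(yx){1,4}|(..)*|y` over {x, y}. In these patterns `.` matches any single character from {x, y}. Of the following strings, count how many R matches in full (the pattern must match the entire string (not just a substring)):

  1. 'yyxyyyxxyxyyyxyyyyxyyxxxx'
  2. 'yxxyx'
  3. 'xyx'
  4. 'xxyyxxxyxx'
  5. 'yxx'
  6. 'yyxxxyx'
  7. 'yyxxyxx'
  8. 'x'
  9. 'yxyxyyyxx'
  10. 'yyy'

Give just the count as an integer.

1 → no match
2 → no match
3 → no match
4 → match
5 → no match
6 → no match
7 → no match
8 → no match
9 → no match
10 → no match
Total matched: 1

1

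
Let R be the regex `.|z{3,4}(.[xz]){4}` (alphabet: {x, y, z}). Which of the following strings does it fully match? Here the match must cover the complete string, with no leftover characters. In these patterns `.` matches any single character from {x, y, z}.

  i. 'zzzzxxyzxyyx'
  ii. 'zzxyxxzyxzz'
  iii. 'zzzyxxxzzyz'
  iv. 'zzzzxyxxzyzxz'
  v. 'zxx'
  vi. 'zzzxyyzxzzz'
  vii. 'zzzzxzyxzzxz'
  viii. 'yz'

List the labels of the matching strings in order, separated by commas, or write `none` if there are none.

iii, vii

i → no match
ii → no match
iii → match
iv → no match
v → no match
vi → no match
vii → match
viii → no match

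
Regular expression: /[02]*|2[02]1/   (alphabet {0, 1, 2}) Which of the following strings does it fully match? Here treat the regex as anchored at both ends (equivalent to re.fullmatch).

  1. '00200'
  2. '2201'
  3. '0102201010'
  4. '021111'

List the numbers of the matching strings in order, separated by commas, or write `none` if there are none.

1

1 → match
2 → no match
3 → no match
4 → no match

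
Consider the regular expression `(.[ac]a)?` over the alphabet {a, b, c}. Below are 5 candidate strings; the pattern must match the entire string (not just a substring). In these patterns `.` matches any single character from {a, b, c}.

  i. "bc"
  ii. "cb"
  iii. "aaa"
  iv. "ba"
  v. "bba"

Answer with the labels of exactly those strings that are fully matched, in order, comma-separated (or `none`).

i → no match
ii → no match
iii → match
iv → no match
v → no match

iii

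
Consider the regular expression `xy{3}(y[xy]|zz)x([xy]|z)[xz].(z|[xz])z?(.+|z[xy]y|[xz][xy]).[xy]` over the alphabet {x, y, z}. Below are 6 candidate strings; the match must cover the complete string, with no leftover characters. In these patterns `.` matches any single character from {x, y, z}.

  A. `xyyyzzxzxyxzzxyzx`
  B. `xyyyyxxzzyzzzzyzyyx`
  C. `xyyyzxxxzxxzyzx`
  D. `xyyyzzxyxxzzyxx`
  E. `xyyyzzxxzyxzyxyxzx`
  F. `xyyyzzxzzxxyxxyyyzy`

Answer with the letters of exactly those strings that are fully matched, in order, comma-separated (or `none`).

A → match
B → match
C → no match
D → match
E → match
F → match

A, B, D, E, F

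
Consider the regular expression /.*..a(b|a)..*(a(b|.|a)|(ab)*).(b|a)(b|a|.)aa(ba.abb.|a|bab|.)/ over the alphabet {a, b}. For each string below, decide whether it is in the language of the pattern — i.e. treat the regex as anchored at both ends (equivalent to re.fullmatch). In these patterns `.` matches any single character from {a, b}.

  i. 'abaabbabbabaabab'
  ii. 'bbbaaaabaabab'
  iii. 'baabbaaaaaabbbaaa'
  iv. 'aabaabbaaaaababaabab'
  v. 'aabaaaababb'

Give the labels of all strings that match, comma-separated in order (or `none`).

i, iii, iv

i → match
ii → no match
iii → match
iv → match
v → no match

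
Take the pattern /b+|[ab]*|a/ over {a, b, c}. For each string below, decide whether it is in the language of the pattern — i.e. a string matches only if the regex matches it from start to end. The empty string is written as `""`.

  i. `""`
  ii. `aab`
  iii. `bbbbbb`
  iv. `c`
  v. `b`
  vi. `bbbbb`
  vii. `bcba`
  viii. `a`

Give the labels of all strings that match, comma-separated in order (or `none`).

i, ii, iii, v, vi, viii

i → match
ii → match
iii → match
iv → no match
v → match
vi → match
vii → no match
viii → match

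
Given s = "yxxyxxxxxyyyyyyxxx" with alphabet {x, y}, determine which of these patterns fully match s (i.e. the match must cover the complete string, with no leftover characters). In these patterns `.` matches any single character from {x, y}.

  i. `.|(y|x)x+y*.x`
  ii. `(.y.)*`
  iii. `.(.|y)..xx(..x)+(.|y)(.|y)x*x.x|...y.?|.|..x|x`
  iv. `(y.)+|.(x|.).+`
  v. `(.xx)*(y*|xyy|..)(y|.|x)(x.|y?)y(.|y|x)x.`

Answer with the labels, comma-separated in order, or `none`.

i → no match
ii → no match
iii → no match
iv → match
v → match

iv, v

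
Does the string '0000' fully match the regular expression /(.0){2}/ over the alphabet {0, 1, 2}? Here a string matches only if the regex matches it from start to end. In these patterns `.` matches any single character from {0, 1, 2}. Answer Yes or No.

Yes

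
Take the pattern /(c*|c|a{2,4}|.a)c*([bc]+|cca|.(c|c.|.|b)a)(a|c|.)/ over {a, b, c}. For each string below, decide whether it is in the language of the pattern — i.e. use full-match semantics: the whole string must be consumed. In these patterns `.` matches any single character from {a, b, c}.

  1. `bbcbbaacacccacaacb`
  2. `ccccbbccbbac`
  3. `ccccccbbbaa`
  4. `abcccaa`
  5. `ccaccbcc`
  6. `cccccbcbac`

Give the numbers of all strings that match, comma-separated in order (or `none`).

1 → no match
2. `ccccbbccbbac` → no match
3. `ccccccbbbaa` → no match
4. `abcccaa` → no match
5. `ccaccbcc` → no match
6. `cccccbcbac` → match

6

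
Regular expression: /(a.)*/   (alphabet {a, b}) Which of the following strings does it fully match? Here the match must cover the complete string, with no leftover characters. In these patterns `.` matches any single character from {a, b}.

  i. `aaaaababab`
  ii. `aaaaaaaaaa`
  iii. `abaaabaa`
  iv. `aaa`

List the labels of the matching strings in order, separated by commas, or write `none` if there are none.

i. `aaaaababab` → match
ii. `aaaaaaaaaa` → match
iii. `abaaabaa` → match
iv. `aaa` → no match

i, ii, iii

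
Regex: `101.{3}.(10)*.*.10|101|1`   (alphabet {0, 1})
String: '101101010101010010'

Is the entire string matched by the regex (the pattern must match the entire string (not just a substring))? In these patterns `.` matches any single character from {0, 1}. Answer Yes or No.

Yes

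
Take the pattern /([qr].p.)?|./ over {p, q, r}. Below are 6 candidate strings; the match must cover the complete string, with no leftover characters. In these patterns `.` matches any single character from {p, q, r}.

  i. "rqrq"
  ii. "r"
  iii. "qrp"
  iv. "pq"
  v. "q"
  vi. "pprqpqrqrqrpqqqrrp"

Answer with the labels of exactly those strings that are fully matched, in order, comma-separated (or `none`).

ii, v

i → no match
ii → match
iii → no match
iv → no match
v → match
vi → no match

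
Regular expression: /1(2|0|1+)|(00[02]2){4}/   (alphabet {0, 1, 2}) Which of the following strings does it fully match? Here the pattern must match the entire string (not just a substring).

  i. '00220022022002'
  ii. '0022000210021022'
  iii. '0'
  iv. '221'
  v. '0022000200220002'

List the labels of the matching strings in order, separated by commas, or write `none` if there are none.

i → no match
ii → no match
iii → no match
iv → no match
v → match

v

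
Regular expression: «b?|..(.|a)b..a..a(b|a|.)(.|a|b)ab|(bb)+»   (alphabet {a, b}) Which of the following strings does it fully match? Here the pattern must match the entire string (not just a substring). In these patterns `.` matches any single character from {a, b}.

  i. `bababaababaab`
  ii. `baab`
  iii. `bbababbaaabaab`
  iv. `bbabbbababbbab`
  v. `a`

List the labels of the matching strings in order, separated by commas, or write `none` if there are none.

i → no match
ii → no match
iii → no match
iv → no match
v → no match

none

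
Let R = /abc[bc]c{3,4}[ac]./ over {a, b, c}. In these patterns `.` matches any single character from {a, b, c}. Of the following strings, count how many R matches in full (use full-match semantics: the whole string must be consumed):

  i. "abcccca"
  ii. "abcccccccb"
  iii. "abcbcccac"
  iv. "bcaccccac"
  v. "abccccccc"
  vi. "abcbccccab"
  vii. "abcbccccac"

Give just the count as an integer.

i → no match
ii → match
iii → match
iv → no match — must start with "abc"
v → match
vi → match
vii → match
Total matched: 5

5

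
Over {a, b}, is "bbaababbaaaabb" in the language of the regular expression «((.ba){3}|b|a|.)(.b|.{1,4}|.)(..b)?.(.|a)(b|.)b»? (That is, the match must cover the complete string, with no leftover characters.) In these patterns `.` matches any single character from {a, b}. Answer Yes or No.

Yes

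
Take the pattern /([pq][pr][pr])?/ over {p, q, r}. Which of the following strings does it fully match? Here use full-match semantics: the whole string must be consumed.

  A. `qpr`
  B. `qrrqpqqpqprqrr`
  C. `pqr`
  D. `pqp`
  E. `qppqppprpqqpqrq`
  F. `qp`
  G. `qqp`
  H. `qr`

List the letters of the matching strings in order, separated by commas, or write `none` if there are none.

A → match
B → no match
C → no match
D → no match
E → no match
F → no match
G → no match
H → no match

A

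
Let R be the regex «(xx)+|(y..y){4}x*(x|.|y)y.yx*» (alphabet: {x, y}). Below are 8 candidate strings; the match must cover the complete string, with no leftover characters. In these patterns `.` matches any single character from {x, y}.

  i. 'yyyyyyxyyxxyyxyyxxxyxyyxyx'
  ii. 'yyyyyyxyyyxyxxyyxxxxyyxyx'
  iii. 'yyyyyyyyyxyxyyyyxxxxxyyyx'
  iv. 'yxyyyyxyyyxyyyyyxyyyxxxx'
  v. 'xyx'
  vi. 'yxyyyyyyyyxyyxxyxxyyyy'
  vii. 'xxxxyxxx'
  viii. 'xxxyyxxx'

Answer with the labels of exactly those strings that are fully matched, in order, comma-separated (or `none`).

iv, vi

i → no match
ii → no match
iii → no match
iv → match
v → no match
vi → match
vii → no match
viii → no match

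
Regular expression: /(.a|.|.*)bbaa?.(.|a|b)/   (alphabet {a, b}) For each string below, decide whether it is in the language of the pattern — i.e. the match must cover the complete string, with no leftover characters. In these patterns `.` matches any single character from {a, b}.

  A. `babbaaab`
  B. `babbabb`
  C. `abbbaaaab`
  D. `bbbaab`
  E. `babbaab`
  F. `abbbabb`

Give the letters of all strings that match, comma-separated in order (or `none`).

A, B, D, E, F

A. `babbaaab` → match
B. `babbabb` → match
C. `abbbaaaab` → no match
D. `bbbaab` → match
E. `babbaab` → match
F. `abbbabb` → match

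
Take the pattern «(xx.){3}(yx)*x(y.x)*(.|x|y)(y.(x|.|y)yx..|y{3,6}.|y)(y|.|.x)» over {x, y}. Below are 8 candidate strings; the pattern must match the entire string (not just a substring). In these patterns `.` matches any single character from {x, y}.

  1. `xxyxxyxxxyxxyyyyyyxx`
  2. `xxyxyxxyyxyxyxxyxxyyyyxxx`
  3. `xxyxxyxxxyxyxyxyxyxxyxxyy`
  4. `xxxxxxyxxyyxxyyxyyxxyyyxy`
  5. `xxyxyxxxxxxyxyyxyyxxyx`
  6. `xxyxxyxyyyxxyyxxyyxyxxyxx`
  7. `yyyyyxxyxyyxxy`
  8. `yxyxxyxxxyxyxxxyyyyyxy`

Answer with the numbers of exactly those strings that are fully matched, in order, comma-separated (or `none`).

1 → match
2 → no match
3 → no match
4 → no match
5 → no match
6 → no match
7 → no match — must start with `xx`
8 → no match — must start with `xx`

1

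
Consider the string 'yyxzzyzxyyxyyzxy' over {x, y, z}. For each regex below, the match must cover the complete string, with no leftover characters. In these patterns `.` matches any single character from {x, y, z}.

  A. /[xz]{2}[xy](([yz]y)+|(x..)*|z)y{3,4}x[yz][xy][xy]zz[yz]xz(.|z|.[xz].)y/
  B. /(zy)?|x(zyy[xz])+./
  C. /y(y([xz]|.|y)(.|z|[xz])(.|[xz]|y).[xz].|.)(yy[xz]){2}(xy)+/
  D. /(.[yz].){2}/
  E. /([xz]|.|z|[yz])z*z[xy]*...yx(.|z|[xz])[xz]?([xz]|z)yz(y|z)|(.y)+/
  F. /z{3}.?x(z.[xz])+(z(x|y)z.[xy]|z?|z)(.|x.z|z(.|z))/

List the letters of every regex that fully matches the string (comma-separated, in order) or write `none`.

C

A → no match
B → no match
C → match
D → no match
E → no match
F → no match — must start with 'z'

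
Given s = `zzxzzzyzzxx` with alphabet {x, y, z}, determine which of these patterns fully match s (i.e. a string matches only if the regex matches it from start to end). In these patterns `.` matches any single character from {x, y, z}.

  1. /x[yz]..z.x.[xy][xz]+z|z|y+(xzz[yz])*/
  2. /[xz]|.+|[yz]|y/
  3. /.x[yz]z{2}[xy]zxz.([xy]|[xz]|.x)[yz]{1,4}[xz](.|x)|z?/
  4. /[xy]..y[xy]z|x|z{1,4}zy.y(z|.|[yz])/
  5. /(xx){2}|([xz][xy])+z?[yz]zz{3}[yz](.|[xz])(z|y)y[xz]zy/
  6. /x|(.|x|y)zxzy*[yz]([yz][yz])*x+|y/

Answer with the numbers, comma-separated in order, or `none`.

2, 6

1 → no match
2 → match
3 → no match
4 → no match
5 → no match
6 → match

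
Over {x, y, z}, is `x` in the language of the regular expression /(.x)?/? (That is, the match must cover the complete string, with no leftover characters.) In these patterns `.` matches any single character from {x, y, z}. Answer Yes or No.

No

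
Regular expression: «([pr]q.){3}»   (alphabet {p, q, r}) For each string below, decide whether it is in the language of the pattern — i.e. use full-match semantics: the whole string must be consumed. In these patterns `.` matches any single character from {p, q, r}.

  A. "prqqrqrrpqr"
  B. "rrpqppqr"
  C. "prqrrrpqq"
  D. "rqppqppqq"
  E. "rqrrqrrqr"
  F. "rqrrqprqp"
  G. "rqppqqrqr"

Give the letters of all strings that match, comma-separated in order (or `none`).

A → no match
B → no match
C → no match
D → match
E → match
F → match
G → match

D, E, F, G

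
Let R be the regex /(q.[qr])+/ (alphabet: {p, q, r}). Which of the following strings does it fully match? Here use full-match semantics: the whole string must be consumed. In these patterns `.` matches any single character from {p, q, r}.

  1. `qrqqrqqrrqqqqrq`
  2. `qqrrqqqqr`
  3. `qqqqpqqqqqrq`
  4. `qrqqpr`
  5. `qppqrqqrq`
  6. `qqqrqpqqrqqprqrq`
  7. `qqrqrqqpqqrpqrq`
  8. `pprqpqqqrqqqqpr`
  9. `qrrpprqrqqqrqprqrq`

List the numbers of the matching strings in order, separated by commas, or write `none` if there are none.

1 → match
2 → no match
3 → match
4 → match
5 → no match
6 → no match
7 → no match
8 → no match — must start with `q`
9 → no match

1, 3, 4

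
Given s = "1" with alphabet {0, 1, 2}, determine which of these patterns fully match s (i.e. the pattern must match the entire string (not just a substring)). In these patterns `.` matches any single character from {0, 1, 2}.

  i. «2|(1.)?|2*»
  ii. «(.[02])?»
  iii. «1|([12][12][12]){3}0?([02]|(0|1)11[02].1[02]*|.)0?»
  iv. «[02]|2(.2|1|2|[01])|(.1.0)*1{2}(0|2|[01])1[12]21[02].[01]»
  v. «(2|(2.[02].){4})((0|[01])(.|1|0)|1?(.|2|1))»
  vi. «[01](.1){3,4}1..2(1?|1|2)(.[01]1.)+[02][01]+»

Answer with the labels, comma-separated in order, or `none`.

iii

i → no match
ii → no match
iii → match
iv → no match
v → no match — must start with "2"
vi → no match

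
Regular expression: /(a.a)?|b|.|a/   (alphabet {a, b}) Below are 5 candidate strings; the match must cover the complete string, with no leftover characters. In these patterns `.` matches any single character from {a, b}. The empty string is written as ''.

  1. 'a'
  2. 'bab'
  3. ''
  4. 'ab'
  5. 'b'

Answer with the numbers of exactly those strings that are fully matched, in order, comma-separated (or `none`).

1, 3, 5

1 → match
2 → no match
3 → match
4 → no match
5 → match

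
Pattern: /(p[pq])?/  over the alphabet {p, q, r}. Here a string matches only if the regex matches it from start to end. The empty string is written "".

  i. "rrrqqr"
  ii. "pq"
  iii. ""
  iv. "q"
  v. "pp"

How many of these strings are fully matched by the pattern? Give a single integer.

3

i → no match
ii → match
iii → match
iv → no match
v → match
Total matched: 3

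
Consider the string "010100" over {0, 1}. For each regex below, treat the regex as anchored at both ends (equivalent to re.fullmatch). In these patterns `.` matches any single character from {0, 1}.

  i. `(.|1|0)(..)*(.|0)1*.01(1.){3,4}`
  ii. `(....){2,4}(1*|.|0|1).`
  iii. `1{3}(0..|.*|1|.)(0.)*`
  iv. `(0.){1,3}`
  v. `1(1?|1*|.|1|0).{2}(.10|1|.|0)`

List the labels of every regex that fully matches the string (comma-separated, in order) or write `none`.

i → no match
ii → no match
iii → no match — must start with "1"
iv → match
v → no match — must start with "1"

iv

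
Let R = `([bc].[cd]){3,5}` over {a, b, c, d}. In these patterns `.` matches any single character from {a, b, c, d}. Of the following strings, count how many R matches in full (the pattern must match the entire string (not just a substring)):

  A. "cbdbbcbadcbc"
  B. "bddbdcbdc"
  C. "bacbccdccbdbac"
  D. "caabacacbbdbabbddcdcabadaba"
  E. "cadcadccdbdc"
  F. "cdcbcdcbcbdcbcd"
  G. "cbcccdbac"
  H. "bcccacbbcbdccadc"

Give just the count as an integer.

5

A → match
B → match
C → no match
D → no match
E → match
F → match
G → match
H → no match
Total matched: 5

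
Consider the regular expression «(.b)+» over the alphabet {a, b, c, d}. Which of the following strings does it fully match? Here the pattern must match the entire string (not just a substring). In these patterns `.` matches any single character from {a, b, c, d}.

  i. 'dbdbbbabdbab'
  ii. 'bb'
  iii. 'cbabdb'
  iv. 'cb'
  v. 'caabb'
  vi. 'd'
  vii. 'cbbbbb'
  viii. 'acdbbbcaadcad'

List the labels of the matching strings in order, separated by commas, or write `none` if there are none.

i, ii, iii, iv, vii

i → match
ii → match
iii → match
iv → match
v → no match
vi → no match — must end with 'b'
vii → match
viii → no match — must end with 'b'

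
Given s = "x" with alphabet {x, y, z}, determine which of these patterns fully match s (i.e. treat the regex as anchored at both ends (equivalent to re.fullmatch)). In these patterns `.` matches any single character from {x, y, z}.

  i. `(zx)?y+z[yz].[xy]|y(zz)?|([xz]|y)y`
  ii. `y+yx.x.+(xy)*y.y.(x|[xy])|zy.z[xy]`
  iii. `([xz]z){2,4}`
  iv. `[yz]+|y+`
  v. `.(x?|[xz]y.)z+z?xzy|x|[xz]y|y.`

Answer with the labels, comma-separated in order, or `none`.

v

i → no match
ii → no match
iii → no match — must end with "z"
iv → no match
v → match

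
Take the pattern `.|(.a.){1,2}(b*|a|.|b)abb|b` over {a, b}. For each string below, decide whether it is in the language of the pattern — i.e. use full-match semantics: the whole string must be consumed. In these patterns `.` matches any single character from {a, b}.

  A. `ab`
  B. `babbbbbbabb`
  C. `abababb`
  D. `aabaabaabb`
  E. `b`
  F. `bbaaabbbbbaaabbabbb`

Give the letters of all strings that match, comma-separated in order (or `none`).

B, D, E

A → no match
B → match
C → no match
D → match
E → match
F → no match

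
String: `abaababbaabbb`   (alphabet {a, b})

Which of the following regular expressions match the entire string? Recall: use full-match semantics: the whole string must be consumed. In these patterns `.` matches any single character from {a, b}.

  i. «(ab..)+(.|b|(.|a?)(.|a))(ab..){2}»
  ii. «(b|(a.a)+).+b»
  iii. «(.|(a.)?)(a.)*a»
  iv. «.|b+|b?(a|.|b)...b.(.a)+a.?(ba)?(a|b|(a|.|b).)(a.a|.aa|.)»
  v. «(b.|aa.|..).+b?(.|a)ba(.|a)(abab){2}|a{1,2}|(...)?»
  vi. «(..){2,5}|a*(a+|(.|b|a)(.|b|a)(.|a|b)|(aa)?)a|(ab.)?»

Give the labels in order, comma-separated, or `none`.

i → match
ii → match
iii → no match — must end with `a`
iv → no match
v → no match
vi → no match

i, ii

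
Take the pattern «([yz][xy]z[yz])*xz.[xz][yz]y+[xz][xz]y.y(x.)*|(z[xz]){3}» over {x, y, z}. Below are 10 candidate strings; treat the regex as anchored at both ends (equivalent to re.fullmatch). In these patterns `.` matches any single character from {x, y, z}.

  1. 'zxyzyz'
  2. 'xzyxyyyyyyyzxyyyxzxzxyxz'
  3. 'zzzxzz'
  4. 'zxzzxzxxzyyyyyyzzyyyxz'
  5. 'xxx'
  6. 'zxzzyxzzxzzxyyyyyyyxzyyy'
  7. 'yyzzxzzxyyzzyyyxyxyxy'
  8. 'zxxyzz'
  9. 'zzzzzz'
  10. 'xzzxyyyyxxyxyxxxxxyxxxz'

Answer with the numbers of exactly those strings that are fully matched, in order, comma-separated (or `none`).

2, 3, 4, 6, 7, 9, 10

1. 'zxyzyz' → no match
2 → match
3. 'zzzxzz' → match
4 → match
5. 'xxx' → no match
6 → match
7 → match
8. 'zxxyzz' → no match
9. 'zzzzzz' → match
10 → match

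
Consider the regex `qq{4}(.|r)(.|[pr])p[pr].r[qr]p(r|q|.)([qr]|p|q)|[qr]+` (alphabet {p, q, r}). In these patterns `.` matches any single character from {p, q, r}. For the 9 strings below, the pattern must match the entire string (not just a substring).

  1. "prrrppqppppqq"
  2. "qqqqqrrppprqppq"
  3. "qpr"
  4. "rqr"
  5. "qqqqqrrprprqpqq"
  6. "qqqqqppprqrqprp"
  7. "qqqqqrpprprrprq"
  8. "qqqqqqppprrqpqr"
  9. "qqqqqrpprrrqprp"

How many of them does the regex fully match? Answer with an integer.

7

1 → no match
2 → match
3 → no match
4 → match
5 → match
6 → match
7 → match
8 → match
9 → match
Total matched: 7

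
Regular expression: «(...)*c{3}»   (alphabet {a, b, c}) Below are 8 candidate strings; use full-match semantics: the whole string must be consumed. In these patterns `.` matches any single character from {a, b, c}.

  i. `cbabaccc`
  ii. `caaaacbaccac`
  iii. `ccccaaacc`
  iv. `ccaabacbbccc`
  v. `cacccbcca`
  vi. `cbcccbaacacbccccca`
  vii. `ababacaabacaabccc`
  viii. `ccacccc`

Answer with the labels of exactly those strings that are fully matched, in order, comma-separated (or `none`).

i → no match
ii → no match
iii → no match
iv → match
v → no match — must end with `c`
vi → no match — must end with `c`
vii → no match
viii → no match

iv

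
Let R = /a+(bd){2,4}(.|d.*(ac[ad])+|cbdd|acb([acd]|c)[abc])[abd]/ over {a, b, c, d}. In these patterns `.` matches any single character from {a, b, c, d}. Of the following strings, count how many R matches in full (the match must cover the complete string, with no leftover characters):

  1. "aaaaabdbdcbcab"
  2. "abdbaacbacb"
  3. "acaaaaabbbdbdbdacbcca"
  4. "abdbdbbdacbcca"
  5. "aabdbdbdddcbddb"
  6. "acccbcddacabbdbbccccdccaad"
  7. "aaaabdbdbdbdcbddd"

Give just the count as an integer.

1

1 → no match
2 → no match
3 → no match
4 → no match
5 → no match
6 → no match
7 → match
Total matched: 1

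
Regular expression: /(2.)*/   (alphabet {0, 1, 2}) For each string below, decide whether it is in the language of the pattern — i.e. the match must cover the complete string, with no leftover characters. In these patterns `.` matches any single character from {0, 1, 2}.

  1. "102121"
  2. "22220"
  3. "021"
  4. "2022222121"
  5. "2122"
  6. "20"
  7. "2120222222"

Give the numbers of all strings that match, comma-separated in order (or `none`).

4, 5, 6, 7

1. "102121" → no match
2. "22220" → no match
3. "021" → no match
4. "2022222121" → match
5. "2122" → match
6. "20" → match
7. "2120222222" → match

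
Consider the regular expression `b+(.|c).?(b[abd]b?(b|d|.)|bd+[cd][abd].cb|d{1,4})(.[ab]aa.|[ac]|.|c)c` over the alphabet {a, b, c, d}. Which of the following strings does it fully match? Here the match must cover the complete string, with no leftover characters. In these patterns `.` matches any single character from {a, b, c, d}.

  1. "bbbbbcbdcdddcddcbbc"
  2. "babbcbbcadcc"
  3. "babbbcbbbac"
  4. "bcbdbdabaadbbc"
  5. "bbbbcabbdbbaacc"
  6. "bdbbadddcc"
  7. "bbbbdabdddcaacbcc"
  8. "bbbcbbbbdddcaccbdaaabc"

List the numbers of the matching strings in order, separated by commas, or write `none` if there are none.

5, 7

1 → no match
2 → no match
3 → no match
4 → no match
5 → match
6 → no match
7 → match
8 → no match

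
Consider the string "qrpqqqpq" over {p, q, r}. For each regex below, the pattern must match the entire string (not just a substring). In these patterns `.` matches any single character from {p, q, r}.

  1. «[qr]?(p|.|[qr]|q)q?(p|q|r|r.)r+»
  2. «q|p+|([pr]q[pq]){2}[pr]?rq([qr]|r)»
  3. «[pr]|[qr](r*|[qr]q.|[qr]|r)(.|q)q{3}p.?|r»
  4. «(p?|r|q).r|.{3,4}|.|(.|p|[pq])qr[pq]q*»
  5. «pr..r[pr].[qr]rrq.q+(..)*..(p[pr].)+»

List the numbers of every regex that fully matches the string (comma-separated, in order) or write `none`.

1 → no match — must end with "r"
2 → no match
3 → match
4 → no match
5 → no match — must start with "pr"

3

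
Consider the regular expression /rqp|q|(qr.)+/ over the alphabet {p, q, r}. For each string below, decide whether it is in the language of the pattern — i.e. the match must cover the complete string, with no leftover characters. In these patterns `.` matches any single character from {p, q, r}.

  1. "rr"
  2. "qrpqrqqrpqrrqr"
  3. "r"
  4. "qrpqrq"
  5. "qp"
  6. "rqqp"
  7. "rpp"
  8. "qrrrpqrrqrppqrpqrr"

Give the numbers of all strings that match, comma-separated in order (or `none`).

4

1 → no match
2 → no match
3 → no match
4 → match
5 → no match
6 → no match
7 → no match
8 → no match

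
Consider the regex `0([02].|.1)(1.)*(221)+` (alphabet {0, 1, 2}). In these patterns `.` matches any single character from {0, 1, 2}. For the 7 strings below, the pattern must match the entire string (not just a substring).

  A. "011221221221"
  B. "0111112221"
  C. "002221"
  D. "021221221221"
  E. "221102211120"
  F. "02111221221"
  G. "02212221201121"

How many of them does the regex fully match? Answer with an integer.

A → match
B → match
C → match
D → match
E → no match — must start with "0"
F → match
G → no match — must end with "221"
Total matched: 5

5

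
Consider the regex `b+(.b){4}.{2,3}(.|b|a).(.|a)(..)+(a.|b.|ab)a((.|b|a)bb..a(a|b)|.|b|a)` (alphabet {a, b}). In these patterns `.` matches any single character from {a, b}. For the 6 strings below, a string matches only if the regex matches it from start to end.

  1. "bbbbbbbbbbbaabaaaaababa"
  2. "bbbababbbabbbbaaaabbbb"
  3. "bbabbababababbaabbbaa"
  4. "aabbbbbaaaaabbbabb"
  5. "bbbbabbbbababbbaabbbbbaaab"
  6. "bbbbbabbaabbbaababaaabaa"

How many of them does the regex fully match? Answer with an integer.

1 → no match
2 → no match
3 → no match
4 → no match — must start with "b"
5 → no match
6 → no match
Total matched: 0

0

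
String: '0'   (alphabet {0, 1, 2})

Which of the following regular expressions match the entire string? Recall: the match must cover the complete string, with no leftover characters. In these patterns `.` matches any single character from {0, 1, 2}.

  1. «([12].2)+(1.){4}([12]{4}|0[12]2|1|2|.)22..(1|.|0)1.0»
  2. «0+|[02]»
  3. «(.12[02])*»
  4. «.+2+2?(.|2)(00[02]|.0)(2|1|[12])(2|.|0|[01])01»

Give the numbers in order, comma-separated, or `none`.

2

1 → no match
2 → match
3 → no match
4 → no match — must end with '01'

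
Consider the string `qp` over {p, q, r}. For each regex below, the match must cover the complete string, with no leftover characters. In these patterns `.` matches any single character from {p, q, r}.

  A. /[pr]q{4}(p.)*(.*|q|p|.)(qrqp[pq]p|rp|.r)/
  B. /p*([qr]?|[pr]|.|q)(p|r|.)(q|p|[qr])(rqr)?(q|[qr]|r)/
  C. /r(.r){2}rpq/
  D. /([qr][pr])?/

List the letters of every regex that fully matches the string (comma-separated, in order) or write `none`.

D

A → no match
B → no match
C → no match — must start with `r`
D → match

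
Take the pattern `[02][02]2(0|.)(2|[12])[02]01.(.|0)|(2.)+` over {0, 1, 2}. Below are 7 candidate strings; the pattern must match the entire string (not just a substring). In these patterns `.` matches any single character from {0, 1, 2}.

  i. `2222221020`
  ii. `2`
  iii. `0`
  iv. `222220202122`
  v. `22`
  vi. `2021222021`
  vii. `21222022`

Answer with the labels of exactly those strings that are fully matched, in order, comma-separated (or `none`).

iv, v, vi, vii

i → no match
ii → no match
iii → no match
iv → match
v → match
vi → match
vii → match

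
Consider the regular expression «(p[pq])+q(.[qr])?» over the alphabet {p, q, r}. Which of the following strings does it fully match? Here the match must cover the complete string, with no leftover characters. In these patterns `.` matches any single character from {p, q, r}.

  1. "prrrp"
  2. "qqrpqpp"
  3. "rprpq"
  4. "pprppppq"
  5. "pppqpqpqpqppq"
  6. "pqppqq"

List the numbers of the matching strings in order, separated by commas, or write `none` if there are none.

1. "prrrp" → no match
2. "qqrpqpp" → no match — must start with "p"
3. "rprpq" → no match — must start with "p"
4. "pprppppq" → no match
5 → match
6. "pqppqq" → no match

5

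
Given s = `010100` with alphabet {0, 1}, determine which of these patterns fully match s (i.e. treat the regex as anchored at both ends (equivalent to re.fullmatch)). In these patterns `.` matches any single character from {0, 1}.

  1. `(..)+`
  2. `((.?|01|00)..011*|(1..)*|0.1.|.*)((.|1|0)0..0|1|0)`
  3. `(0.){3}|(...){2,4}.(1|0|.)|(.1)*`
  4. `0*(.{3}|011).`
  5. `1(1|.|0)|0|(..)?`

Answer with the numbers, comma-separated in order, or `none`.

1, 2, 3

1 → match
2 → match
3 → match
4 → no match
5 → no match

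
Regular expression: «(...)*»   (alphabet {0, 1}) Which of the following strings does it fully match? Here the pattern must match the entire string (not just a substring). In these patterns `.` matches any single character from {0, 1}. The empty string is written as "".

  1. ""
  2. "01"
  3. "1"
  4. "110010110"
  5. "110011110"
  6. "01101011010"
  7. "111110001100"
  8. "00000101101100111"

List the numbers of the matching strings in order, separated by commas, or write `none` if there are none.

1 → match
2 → no match
3 → no match
4 → match
5 → match
6 → no match
7 → match
8 → no match

1, 4, 5, 7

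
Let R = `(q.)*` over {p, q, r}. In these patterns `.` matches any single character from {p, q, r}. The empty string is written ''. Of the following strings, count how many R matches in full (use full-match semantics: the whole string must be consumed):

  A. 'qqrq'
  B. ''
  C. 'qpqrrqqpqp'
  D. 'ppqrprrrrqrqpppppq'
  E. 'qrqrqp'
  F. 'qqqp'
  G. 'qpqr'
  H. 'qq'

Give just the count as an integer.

A → no match
B → match
C → no match
D → no match
E → match
F → match
G → match
H → match
Total matched: 5

5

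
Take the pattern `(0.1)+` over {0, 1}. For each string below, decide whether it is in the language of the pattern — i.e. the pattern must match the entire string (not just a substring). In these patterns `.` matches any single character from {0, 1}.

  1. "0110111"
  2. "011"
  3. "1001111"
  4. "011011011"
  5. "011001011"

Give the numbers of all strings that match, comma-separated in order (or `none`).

2, 4, 5

1 → no match
2 → match
3 → no match — must start with "0"
4 → match
5 → match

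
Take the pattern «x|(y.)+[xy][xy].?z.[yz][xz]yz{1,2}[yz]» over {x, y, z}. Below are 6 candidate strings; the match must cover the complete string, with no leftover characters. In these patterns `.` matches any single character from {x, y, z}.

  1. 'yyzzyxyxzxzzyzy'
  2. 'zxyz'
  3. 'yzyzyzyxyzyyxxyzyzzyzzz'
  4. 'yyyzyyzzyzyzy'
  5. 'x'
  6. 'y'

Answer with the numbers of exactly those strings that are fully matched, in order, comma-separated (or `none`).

1 → no match
2 → no match
3 → match
4 → match
5 → match
6 → no match

3, 4, 5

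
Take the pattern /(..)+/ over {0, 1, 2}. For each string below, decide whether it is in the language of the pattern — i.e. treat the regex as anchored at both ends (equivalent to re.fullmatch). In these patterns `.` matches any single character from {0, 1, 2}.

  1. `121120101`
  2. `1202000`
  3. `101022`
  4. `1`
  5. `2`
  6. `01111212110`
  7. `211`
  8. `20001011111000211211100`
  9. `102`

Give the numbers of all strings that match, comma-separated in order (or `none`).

1. `121120101` → no match
2. `1202000` → no match
3. `101022` → match
4. `1` → no match
5. `2` → no match
6. `01111212110` → no match
7. `211` → no match
8 → no match
9. `102` → no match

3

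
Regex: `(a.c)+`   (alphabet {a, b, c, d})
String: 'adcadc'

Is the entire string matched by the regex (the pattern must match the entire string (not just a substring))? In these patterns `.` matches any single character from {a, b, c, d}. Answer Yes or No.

Yes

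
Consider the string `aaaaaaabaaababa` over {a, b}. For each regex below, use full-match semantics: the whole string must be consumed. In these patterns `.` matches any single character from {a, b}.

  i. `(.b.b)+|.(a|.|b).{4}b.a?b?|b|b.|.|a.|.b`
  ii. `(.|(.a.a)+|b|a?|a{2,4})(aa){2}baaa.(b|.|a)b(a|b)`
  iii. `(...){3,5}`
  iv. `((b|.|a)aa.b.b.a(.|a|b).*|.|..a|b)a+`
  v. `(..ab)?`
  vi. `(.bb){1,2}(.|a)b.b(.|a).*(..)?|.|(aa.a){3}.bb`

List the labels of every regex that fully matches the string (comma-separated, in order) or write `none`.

ii, iii

i → no match
ii → match
iii → match
iv → no match
v → no match
vi → no match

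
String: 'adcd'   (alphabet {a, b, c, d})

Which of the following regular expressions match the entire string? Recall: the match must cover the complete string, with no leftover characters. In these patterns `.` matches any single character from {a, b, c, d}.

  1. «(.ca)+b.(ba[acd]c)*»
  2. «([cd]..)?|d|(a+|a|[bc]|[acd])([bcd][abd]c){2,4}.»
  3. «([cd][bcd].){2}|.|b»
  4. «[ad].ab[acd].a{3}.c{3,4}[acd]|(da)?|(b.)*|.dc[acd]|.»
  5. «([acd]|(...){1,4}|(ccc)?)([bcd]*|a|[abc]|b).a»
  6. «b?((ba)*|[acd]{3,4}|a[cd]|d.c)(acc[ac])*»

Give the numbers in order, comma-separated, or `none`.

1 → no match
2 → no match
3 → no match
4 → match
5 → no match — must end with 'a'
6 → match

4, 6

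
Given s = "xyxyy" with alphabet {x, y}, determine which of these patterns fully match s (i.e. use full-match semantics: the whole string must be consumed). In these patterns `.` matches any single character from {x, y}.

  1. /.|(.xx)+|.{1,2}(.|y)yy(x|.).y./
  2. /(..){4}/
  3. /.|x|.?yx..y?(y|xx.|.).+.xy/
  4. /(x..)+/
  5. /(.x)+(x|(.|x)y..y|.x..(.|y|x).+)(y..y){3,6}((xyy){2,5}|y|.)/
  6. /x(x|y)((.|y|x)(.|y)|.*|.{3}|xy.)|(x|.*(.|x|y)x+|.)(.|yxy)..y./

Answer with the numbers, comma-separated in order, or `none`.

1 → no match
2 → no match
3 → no match
4 → no match
5 → no match
6 → match

6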